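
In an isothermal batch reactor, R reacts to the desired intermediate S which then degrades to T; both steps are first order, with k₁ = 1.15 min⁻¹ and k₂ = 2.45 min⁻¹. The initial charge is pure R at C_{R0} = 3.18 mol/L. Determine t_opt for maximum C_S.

0.582 min

Setting dC_S/dt = 0 gives t_opt = ln(k₂/k₁)/(k₂−k₁).
= ln(2.45/1.15)/(2.45−1.15) = ln(2.130)/1.300 = 0.7563/1.300 = 0.582 min.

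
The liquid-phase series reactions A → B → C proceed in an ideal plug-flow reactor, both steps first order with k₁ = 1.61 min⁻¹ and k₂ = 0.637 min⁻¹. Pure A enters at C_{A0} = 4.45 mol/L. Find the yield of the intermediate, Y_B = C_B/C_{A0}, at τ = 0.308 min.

0.352

For first-order series with pure A initially, C_B(τ) = k₁C_{A0}/(k₂−k₁)·(e^(−k₁τ) − e^(−k₂τ)).
e^(−k₁τ) = e^(−1.61×0.308) = e^(−0.4959) = 0.6090; e^(−k₂τ) = e^(−0.1962) = 0.8219.
C_B = 1.61×4.45/(0.637−1.61) × (0.6090−0.8219) = (-7.363)×(-0.2128) = 1.567 mol/L.
Y_B = C_B/C_{A0} = 1.567/4.45 = 0.352.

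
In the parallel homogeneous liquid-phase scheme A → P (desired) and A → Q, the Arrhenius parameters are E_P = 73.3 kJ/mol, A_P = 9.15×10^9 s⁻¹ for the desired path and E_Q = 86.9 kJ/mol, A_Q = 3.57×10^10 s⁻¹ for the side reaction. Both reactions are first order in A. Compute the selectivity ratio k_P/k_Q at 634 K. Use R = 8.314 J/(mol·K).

Since both paths have the same order in A, the concentration cancels and S_{P/Q} = k_P/k_Q = (A_P/A_Q)·exp[(E_Q−E_P)/(RT)].
(E_Q−E_P)/(RT) = (86.9−73.3)×10³/(8.314×634) = 13600/5271 = 2.580.
k_P/k_Q = (9.15×10^9/3.57×10^10)·exp(2.580) = 0.2563 × 13.20 = 3.38.

3.38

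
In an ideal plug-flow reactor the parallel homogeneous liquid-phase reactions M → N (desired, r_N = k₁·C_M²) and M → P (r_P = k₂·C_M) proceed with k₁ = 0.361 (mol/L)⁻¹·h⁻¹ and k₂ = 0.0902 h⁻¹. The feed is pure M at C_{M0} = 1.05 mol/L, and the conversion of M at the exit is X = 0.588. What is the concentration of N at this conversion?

C_M = C_{M0}(1−X) = 0.4326 mol/L.
Along a PFR/batch, dC_P/dC_M = −r_P/(r_N+r_P) = −k₂/(k₂+k₁·C_M).
Integrating from C_{M0} to C_M: C_P = (0.0902/0.361)·ln[(0.0902+0.361·1.05)/(0.0902+0.361·0.433)] = 0.2499·ln(0.4693/0.2464) = 0.1610 mol/L.
Then C_N = (C_{M0}−C_M) − C_P = 0.6174 − 0.1610 = 0.4564 mol/L.

0.456 mol/L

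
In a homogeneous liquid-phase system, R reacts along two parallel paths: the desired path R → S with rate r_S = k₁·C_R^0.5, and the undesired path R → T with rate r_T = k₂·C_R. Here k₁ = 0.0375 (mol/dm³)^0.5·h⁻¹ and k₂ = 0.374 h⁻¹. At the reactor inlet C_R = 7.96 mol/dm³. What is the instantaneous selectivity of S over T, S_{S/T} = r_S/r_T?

S_{S/T} = r_S/r_T = (k₁·C_R^0.5)/(k₂·C_R) = (k₁/k₂)·C_R^-0.5.
= (0.0375×7.960^0.5) / (0.374×7.960) = 0.1058/2.977 = 0.0355.
The undesired path is higher order in R, so low C_R (CSTR or dilute feed) favours S.

0.0355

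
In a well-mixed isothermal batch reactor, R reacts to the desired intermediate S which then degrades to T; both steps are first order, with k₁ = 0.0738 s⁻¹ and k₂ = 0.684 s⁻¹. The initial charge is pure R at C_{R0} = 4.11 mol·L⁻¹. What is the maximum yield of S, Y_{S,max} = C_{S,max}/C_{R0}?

For a first-order series the maximum intermediate yield is C_{S,max}/C_{R0} = (k₁/k₂)^[k₂/(k₂−k₁)].
= (0.0738/0.684)^(0.684/(0.684−0.0738)) = (0.1079)^(1.121) = 0.08242.

0.0824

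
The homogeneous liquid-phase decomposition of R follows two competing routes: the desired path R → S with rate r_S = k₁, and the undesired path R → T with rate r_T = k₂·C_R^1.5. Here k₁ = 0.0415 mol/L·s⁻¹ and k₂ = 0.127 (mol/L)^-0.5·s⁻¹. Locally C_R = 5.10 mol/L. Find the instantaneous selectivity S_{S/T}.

S_{S/T} = r_S/r_T = (k₁)/(k₂·C_R^1.5) = (k₁/k₂)·C_R^-1.5.
= (0.0415) / (0.127×5.100^1.5) = 0.04150/1.463 = 0.0284.

0.0284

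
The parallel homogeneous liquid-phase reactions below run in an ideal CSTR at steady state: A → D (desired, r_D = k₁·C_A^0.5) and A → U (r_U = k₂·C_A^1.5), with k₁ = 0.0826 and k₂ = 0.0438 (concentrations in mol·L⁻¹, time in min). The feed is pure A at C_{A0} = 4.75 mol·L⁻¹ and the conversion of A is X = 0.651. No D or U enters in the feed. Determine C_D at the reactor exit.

Exit C_A = C_{A0}(1−X) = 4.75×0.349 = 1.658 mol·L⁻¹.
A CSTR operates uniformly at the exit composition, giving r_D = 0.1064 and r_U = 0.09349 (each k·C_A^n at C_A = 1.658).
Fraction of consumed A going to D: r_D/(r_D+r_U) = 0.5322.
C_D = 0.5322·C_{A0}·X = 0.5322×4.75×0.651 = 1.65 mol·L⁻¹.

1.65 mol·L⁻¹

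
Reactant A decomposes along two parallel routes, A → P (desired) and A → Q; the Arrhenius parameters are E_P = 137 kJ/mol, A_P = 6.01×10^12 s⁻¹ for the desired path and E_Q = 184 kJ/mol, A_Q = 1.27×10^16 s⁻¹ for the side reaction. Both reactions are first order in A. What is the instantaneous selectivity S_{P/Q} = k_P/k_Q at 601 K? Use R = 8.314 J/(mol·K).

5.76

With equal orders, S_{P/Q} = k_P/k_Q = (A_P/A_Q)·exp[(E_Q−E_P)/(RT)].
(E_Q−E_P)/(RT) = (184−137)×10³/(8.314×601) = 47000/4997 = 9.406.
k_P/k_Q = (6.01×10^12/1.27×10^16)·exp(9.406) = 4.732×10^-4 × 12163 = 5.76.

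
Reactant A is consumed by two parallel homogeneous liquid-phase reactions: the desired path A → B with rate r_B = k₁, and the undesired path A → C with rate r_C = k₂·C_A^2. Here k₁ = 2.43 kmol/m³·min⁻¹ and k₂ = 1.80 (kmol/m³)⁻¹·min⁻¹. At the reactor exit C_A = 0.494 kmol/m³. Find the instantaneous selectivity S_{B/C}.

5.53

S_{B/C} = r_B/r_C = (k₁)/(k₂·C_A^2) = (k₁/k₂)·C_A^-2.
= (2.43) / (1.80×0.4940^2) = 2.430/0.4393 = 5.53.
The undesired path is higher order in A, so low C_A (CSTR or dilute feed) favours B.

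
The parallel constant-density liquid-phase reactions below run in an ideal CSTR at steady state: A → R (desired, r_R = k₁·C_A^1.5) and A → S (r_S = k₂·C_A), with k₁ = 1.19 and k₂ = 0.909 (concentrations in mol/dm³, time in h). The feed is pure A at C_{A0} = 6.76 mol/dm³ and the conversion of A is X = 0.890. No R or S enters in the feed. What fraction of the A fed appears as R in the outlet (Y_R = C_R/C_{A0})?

0.472

Exit C_A = C_{A0}(1−X) = 6.76×0.110 = 0.7436 mol/dm³.
In a CSTR the entire volume is at exit conditions, so r_R = 1.19×0.7436^1.5 = 0.7631 and r_S = 0.909×0.7436 = 0.6759.
Fraction of consumed A going to R: r_R/(r_R+r_S) = 0.5303.
C_R = 0.5303·C_{A0}·X = 0.5303×6.76×0.890 = 3.19 mol/dm³; Y_R = C_R/C_{A0} = 0.472.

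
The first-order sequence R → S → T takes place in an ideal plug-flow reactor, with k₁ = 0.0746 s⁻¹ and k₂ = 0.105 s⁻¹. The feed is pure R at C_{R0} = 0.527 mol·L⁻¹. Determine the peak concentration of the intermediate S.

At the optimum, C_{S,max}/C_{R0} = (k₁/k₂)^[k₂/(k₂−k₁)].
= (0.0746/0.105)^(0.105/(0.105−0.0746)) = (0.7105)^(3.454) = 0.3071.
C_{S,max} = 0.3071×0.527 = 0.162 mol·L⁻¹.

0.162 mol·L⁻¹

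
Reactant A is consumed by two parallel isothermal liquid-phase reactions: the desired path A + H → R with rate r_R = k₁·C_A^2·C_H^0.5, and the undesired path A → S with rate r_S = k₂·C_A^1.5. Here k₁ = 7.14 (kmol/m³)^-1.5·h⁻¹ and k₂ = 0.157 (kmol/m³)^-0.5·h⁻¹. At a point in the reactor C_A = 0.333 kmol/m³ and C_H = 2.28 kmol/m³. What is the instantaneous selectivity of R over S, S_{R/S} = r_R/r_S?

39.6

S_{R/S} = r_R/r_S = (k₁·C_A^2·C_H^0.5)/(k₂·C_A^1.5) = (k₁/k₂)·C_A^0.5·C_H^0.5.
= (7.14×0.3330^2×2.280^0.5) / (0.157×0.3330^1.5) = 1.196/0.03017 = 39.6.
Since the desired path is higher order in A, keeping C_A high (PFR or concentrated feed) favours R.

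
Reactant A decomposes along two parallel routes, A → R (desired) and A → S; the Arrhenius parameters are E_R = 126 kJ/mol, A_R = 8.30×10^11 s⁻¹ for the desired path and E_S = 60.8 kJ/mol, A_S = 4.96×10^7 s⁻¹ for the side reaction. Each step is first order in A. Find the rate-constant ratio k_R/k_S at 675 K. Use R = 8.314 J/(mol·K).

Since both paths have the same order in A, the concentration cancels and S_{R/S} = k_R/k_S = (A_R/A_S)·exp[(E_S−E_R)/(RT)].
(E_S−E_R)/(RT) = (60.8−126)×10³/(8.314×675) = -65200/5612 = -11.62.
k_R/k_S = (8.30×10^11/4.96×10^7)·exp(-11.62) = 16734 × 9.002×10^-6 = 0.151.

0.151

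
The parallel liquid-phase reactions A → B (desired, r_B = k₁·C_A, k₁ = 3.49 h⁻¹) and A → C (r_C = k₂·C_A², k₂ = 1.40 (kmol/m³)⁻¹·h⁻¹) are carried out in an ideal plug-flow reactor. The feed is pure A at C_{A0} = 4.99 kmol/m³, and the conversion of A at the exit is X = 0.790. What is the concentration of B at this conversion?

1.87 kmol/m³

C_A = C_{A0}(1−X) = 1.048 kmol/m³.
Along a PFR/batch, dC_B/dC_A = −r_B/(r_B+r_C) = −k₁/(k₁+k₂·C_A).
Integrating from C_{A0} to C_A: C_B = (3.49/1.40)·ln[(3.49+1.40·4.99)/(3.49+1.40·1.05)] = 2.493·ln(10.48/4.957) = 1.865 kmol/m³.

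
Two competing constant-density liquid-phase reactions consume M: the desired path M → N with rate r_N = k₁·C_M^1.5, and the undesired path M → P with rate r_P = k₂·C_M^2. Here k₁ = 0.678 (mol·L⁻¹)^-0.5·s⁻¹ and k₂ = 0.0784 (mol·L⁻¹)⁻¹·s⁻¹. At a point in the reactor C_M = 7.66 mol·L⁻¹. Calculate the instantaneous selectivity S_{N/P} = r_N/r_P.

S_{N/P} = r_N/r_P = (k₁·C_M^1.5)/(k₂·C_M^2) = (k₁/k₂)·C_M^-0.5.
= (0.678×7.660^1.5) / (0.0784×7.660^2) = 14.37/4.600 = 3.12.
The undesired path is higher order in M, so low C_M (CSTR or dilute feed) favours N.

3.12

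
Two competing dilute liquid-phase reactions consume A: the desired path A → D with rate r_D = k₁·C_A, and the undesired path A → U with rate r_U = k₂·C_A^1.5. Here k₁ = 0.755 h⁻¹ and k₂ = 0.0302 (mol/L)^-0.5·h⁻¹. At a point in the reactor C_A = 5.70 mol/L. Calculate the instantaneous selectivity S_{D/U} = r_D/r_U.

S_{D/U} = r_D/r_U = (k₁·C_A)/(k₂·C_A^1.5) = (k₁/k₂)·C_A^-0.5.
= (0.755×5.700) / (0.0302×5.700^1.5) = 4.304/0.4110 = 10.5.
The undesired path is higher order in A, so low C_A (CSTR or dilute feed) favours D.

10.5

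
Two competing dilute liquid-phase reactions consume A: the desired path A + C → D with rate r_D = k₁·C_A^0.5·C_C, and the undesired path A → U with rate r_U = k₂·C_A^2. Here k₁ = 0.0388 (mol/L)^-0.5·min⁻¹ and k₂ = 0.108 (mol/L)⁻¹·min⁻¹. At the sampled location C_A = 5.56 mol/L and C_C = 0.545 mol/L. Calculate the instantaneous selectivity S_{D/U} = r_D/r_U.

S_{D/U} = r_D/r_U = (k₁·C_A^0.5·C_C)/(k₂·C_A^2) = (k₁/k₂)·C_A^-1.5·C_C.
= (0.0388×5.560^0.5×0.5450) / (0.108×5.560^2) = 0.04986/3.339 = 0.0149.
The undesired path is higher order in A, so low C_A (CSTR or dilute feed) favours D.

0.0149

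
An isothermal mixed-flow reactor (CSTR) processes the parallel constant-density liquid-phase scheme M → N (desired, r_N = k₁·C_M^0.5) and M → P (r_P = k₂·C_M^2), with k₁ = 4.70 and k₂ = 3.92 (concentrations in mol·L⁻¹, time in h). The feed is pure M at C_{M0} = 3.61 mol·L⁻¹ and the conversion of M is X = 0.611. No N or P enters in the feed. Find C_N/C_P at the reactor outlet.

Exit C_M = C_{M0}(1−X) = 3.61×0.389 = 1.404 mol·L⁻¹.
Rates in a CSTR are evaluated at the outlet concentration: r_N = 4.70×1.404^0.5 = 5.570, r_P = 3.92×1.404^2 = 7.730.
Overall selectivity = C_N/C_P = r_Nτ/(r_Pτ) = r_N/r_P = 0.720.

0.720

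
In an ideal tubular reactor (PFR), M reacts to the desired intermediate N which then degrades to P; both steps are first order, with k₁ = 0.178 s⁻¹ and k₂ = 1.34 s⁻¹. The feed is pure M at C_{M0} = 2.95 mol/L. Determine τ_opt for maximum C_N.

1.74 s

The intermediate peaks when r₁ = r₂, i.e. k₁e^(−k₁τ) = k₂e^(−k₂τ), giving τ_opt = ln(k₂/k₁)/(k₂−k₁).
= ln(1.34/0.178)/(1.34−0.178) = ln(7.528)/1.162 = 2.019/1.162 = 1.74 s.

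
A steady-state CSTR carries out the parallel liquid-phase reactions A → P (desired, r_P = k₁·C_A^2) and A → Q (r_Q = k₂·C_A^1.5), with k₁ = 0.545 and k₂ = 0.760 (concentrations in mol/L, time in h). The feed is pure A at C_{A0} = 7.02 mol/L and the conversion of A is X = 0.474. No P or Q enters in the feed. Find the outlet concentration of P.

Exit C_A = C_{A0}(1−X) = 7.02×0.526 = 3.693 mol/L.
Rates in a CSTR are evaluated at the outlet concentration: r_P = 0.545×3.693^2 = 7.431, r_Q = 0.760×3.693^1.5 = 5.393.
Fraction of consumed A going to P: r_P/(r_P+r_Q) = 0.5795.
C_P = 0.5795·C_{A0}·X = 0.5795×7.02×0.474 = 1.93 mol/L.

1.93 mol/L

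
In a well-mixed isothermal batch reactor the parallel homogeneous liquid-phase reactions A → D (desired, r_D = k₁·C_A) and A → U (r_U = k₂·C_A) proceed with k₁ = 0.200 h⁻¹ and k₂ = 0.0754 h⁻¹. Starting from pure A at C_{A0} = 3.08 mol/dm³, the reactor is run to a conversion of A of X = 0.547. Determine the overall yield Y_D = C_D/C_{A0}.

C_A = C_{A0}(1−X) = 1.395 mol/dm³.
Both paths are first order in A, so the instantaneous fraction to D is constant: dC_D/d(−C_A) = k₁/(k₁+k₂) = 0.7262.
C_D = 0.7262·(C_{A0}−C_A) = 0.7262×1.685 = 1.22 mol/dm³.
Y_D = C_D/C_{A0} = 1.224/3.08 = 0.397.

0.397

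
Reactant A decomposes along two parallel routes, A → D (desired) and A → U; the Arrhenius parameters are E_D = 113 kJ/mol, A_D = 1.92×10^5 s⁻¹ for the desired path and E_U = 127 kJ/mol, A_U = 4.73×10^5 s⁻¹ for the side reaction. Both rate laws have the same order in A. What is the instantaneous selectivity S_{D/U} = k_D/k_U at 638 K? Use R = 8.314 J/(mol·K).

5.68

k_D/k_U = (A_D/A_U)·exp[−(E_D−E_U)/(RT)] = (A_D/A_U)·exp[(E_U−E_D)/(RT)].
(E_U−E_D)/(RT) = (127−113)×10³/(8.314×638) = 14000/5304 = 2.639.
k_D/k_U = (1.92×10^5/4.73×10^5)·exp(2.639) = 0.4059 × 14.00 = 5.68.
Since E_D < E_U, lowering the temperature improves selectivity toward D.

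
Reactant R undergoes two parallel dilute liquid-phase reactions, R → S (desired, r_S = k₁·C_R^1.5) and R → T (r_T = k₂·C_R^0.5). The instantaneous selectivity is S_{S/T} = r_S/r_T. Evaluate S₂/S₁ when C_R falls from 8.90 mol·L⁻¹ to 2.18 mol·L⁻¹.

0.245

S_{S/T} = (k₁/k₂)·C_R, so S₂/S₁ = (C_{R,2}/C_{R,1}).
= 2.18/8.90 = 0.245.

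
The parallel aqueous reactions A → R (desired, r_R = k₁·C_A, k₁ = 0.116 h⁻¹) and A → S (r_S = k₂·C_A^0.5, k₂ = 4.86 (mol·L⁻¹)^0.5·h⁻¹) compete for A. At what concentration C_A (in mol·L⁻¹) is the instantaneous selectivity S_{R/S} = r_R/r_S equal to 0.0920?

14.9 mol·L⁻¹

S_{R/S} = (k₁/k₂)·C_A^0.5 ⇒ C_A = (S·k₂/k₁)^(2).
= (0.0920×4.86/0.116)^(2) = (3.854)^(2) = 14.9 mol·L⁻¹.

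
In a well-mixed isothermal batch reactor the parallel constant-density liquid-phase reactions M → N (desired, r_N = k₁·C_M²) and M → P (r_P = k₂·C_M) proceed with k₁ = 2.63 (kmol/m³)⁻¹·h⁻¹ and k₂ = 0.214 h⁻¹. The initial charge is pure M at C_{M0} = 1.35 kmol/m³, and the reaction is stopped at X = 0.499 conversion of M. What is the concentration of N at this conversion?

C_M = C_{M0}(1−X) = 0.6764 kmol/m³.
Along a PFR/batch, dC_P/dC_M = −r_P/(r_N+r_P) = −k₂/(k₂+k₁·C_M).
Integrating from C_{M0} to C_M: C_P = (0.214/2.63)·ln[(0.214+2.63·1.35)/(0.214+2.63·0.676)] = 0.08137·ln(3.764/1.993) = 0.05176 kmol/m³.
Then C_N = (C_{M0}−C_M) − C_P = 0.6737 − 0.05176 = 0.6219 kmol/m³.

0.622 kmol/m³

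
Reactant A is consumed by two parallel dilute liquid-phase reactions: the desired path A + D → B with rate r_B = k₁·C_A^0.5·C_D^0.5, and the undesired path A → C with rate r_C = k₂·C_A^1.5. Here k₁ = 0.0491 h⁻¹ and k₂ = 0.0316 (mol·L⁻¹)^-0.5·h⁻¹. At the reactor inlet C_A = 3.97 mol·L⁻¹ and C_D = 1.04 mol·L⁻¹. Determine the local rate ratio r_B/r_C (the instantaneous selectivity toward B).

S_{B/C} = r_B/r_C = (k₁·C_A^0.5·C_D^0.5)/(k₂·C_A^1.5) = (k₁/k₂)·C_A⁻¹·C_D^0.5.
= (0.0491×3.970^0.5×1.040^0.5) / (0.0316×3.970^1.5) = 0.09977/0.2500 = 0.399.
The undesired path is higher order in A, so low C_A (CSTR or dilute feed) favours B.

0.399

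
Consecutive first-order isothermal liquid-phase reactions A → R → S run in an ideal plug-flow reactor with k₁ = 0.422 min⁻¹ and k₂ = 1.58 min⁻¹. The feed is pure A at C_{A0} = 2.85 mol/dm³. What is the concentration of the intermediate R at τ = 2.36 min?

Solving the coupled first-order balances gives C_R(τ) = [k₁/(k₂−k₁)]·C_{A0}·(e^(−k₁τ) − e^(−k₂τ)).
e^(−k₁τ) = e^(−0.422×2.36) = e^(−0.9959) = 0.3694; e^(−k₂τ) = e^(−3.729) = 0.02402.
C_R = 0.422×2.85/(1.58−0.422) × (0.3694−0.02402) = 1.039×0.3454 = 0.3587 mol/dm³.

0.359 mol/dm³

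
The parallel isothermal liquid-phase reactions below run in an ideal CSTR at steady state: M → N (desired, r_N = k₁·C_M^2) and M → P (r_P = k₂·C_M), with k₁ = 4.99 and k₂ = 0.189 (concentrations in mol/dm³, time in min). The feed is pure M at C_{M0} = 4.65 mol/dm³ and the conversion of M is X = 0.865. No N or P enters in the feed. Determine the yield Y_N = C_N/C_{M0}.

Exit C_M = C_{M0}(1−X) = 4.65×0.135 = 0.6278 mol/dm³.
In a CSTR the entire volume is at exit conditions, so r_N = 4.99×0.6278^2 = 1.966 and r_P = 0.189×0.6278 = 0.1186.
Fraction of consumed M going to N: r_N/(r_N+r_P) = 0.9431.
C_N = 0.9431·C_{M0}·X = 0.9431×4.65×0.865 = 3.79 mol/dm³; Y_N = C_N/C_{M0} = 0.816.

0.816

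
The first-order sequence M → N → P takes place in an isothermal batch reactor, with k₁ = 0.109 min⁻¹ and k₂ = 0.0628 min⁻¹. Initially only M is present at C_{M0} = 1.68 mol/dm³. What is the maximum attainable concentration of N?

For a first-order series the maximum intermediate yield is C_{N,max}/C_{M0} = (k₁/k₂)^[k₂/(k₂−k₁)].
= (0.109/0.0628)^(0.0628/(0.0628−0.109)) = (1.736)^(-1.359) = 0.4726.
C_{N,max} = 0.4726×1.68 = 0.794 mol/dm³.

0.794 mol/dm³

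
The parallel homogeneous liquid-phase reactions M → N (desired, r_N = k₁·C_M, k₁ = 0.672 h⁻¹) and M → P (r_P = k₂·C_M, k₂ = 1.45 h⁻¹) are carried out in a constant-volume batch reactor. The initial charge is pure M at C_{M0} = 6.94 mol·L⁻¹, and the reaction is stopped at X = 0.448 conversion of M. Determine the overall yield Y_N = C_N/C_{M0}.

0.142

C_M = C_{M0}(1−X) = 3.831 mol·L⁻¹.
Both paths are first order in M, so the instantaneous fraction to N is constant: dC_N/d(−C_M) = k₁/(k₁+k₂) = 0.3167.
C_N = 0.3167·(C_{M0}−C_M) = 0.3167×3.109 = 0.985 mol·L⁻¹.
Y_N = C_N/C_{M0} = 0.9846/6.94 = 0.142.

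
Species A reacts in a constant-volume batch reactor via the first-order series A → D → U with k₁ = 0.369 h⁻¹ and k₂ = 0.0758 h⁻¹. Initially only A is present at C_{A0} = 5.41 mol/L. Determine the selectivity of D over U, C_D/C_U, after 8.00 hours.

1.90

For first-order series with pure A initially, C_D(t) = k₁C_{A0}/(k₂−k₁)·(e^(−k₁t) − e^(−k₂t)).
e^(−k₁t) = e^(−0.369×8.00) = e^(−2.952) = 0.05224; e^(−k₂t) = e^(−0.6064) = 0.5453.
C_D = 0.369×5.41/(0.0758−0.369) × (0.05224−0.5453) = (-6.809)×(-0.4931) = 3.357 mol/L.
C_A = C_{A0}e^(−k₁t) = 0.2826 mol/L, so C_U = C_{A0}−C_A−C_D = 1.770 mol/L; C_D/C_U = 1.90.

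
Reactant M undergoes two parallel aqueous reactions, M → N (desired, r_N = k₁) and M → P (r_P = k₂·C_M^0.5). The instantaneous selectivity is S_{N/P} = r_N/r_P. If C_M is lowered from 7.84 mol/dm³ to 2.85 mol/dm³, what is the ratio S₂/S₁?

1.66

S_{N/P} = (k₁/k₂)·C_M^-0.5, so S₂/S₁ = (C_{M,2}/C_{M,1})^-0.5.
= (2.85/7.84)^(-0.5) = (0.3635)^(-0.5) = 1.66.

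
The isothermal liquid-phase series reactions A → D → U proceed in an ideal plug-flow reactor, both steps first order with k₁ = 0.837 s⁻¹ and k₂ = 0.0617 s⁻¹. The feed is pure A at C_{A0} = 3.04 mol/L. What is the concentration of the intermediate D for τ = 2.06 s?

2.31 mol/L

Solving the coupled first-order balances gives C_D(τ) = [k₁/(k₂−k₁)]·C_{A0}·(e^(−k₁τ) − e^(−k₂τ)).
e^(−k₁τ) = e^(−0.837×2.06) = e^(−1.724) = 0.1783; e^(−k₂τ) = e^(−0.1271) = 0.8806.
C_D = 0.837×3.04/(0.0617−0.837) × (0.1783−0.8806) = (-3.282)×(-0.7023) = 2.305 mol/L.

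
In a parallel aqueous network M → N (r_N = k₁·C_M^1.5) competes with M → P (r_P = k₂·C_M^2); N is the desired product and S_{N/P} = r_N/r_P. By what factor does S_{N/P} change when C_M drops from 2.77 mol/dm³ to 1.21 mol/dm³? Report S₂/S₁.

S_{N/P} = (k₁/k₂)·C_M^-0.5, so S₂/S₁ = (C_{M,2}/C_{M,1})^-0.5.
= (1.21/2.77)^(-0.5) = (0.4368)^(-0.5) = 1.51.
Selectivity toward N rises as C_M falls — low-concentration operation is favoured.

1.51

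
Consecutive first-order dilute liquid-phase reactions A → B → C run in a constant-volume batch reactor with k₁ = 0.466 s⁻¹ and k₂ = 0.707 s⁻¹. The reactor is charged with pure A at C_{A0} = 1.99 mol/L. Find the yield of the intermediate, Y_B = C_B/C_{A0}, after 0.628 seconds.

0.203

Solving the coupled first-order balances gives C_B(t) = [k₁/(k₂−k₁)]·C_{A0}·(e^(−k₁t) − e^(−k₂t)).
e^(−k₁t) = e^(−0.466×0.628) = e^(−0.2926) = 0.7463; e^(−k₂t) = e^(−0.4440) = 0.6415.
C_B = 0.466×1.99/(0.707−0.466) × (0.7463−0.6415) = 3.848×0.1048 = 0.4033 mol/L.
Y_B = C_B/C_{A0} = 0.4033/1.99 = 0.203.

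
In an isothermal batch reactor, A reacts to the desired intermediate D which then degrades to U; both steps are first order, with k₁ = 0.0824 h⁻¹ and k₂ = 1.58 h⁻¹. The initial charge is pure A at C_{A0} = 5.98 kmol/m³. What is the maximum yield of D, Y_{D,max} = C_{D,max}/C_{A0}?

Evaluating C_D at t_opt = ln(k₂/k₁)/(k₂−k₁) gives C_{D,max}/C_{A0} = (k₁/k₂)^[k₂/(k₂−k₁)].
= (0.0824/1.58)^(1.58/(1.58−0.0824)) = (0.05215)^(1.055) = 0.04433.

0.0443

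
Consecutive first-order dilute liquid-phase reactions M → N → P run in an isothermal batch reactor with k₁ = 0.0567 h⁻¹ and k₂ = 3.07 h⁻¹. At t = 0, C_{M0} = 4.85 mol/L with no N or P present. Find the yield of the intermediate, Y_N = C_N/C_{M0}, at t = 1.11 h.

0.0170

For first-order series with pure M initially, C_N(t) = k₁C_{M0}/(k₂−k₁)·(e^(−k₁t) − e^(−k₂t)).
e^(−k₁t) = e^(−0.0567×1.11) = e^(−0.06294) = 0.9390; e^(−k₂t) = e^(−3.408) = 0.03312.
C_N = 0.0567×4.85/(3.07−0.0567) × (0.9390−0.03312) = 0.09126×0.9059 = 0.08267 mol/L.
Y_N = C_N/C_{M0} = 0.08267/4.85 = 0.0170.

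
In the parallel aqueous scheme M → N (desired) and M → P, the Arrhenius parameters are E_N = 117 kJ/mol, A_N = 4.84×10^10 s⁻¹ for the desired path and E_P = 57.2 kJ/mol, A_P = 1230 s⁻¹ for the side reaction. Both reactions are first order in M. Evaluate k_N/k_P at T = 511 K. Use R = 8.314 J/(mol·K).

Since both paths have the same order in M, the concentration cancels and S_{N/P} = k_N/k_P = (A_N/A_P)·exp[(E_P−E_N)/(RT)].
(E_P−E_N)/(RT) = (57.2−117)×10³/(8.314×511) = -59800/4248 = -14.08.
k_N/k_P = (4.84×10^10/1230)·exp(-14.08) = 3.935×10^7 × 7.709×10^-7 = 30.3.

30.3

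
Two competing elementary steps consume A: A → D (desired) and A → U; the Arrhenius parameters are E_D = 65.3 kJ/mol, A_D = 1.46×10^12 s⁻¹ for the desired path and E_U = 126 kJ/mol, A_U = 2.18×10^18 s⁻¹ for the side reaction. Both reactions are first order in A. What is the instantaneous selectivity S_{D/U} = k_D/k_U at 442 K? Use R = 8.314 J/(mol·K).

With equal orders, S_{D/U} = k_D/k_U = (A_D/A_U)·exp[(E_U−E_D)/(RT)].
(E_U−E_D)/(RT) = (126−65.3)×10³/(8.314×442) = 60700/3675 = 16.52.
k_D/k_U = (1.46×10^12/2.18×10^18)·exp(16.52) = 6.697×10^-7 × 1.492×10^7 = 9.99.
Since E_D < E_U, lowering the temperature improves selectivity toward D.

9.99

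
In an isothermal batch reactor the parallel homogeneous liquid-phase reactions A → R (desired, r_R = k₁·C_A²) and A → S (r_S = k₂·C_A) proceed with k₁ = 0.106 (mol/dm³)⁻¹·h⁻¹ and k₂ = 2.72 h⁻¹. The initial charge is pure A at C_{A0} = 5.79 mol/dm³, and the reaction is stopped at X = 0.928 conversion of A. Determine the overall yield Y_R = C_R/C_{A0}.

C_A = C_{A0}(1−X) = 0.4169 mol/dm³.
Along a PFR/batch, dC_S/dC_A = −r_S/(r_R+r_S) = −k₂/(k₂+k₁·C_A).
Integrating from C_{A0} to C_A: C_S = (2.72/0.106)·ln[(2.72+0.106·5.79)/(2.72+0.106·0.417)] = 25.66·ln(3.334/2.764) = 4.807 mol/dm³.
Then C_R = (C_{A0}−C_A) − C_S = 5.373 − 4.807 = 0.5657 mol/dm³.
Y_R = C_R/C_{A0} = 0.5657/5.79 = 0.0977.

0.0977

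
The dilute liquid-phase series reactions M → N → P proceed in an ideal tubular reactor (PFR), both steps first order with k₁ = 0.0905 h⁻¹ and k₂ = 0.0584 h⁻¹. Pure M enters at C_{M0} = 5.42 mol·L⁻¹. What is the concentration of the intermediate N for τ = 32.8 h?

Solving the coupled first-order balances gives C_N(τ) = [k₁/(k₂−k₁)]·C_{M0}·(e^(−k₁τ) − e^(−k₂τ)).
e^(−k₁τ) = e^(−0.0905×32.8) = e^(−2.968) = 0.05139; e^(−k₂τ) = e^(−1.916) = 0.1473.
C_N = 0.0905×5.42/(0.0584−0.0905) × (0.05139−0.1473) = (-15.28)×(-0.09588) = 1.465 mol·L⁻¹.

1.47 mol·L⁻¹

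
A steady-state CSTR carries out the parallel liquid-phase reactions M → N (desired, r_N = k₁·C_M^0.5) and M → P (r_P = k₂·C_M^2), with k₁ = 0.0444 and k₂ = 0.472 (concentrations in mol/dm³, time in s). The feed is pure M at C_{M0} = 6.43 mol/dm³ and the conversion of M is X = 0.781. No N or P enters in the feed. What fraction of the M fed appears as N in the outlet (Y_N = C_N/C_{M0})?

Exit C_M = C_{M0}(1−X) = 6.43×0.219 = 1.408 mol/dm³.
In a CSTR the entire volume is at exit conditions, so r_N = 0.0444×1.408^0.5 = 0.05269 and r_P = 0.472×1.408^2 = 0.9359.
Fraction of consumed M going to N: r_N/(r_N+r_P) = 0.05329.
C_N = 0.05329·C_{M0}·X = 0.05329×6.43×0.781 = 0.268 mol/dm³; Y_N = C_N/C_{M0} = 0.0416.

0.0416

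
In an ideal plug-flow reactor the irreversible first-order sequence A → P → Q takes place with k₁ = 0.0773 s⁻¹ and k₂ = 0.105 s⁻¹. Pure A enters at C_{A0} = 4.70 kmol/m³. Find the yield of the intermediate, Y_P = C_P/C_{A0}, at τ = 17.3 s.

Solving the coupled first-order balances gives C_P(τ) = [k₁/(k₂−k₁)]·C_{A0}·(e^(−k₁τ) − e^(−k₂τ)).
e^(−k₁τ) = e^(−0.0773×17.3) = e^(−1.337) = 0.2626; e^(−k₂τ) = e^(−1.817) = 0.1626.
C_P = 0.0773×4.70/(0.105−0.0773) × (0.2626−0.1626) = 13.12×0.09996 = 1.311 kmol/m³.
Y_P = C_P/C_{A0} = 1.311/4.70 = 0.279.

0.279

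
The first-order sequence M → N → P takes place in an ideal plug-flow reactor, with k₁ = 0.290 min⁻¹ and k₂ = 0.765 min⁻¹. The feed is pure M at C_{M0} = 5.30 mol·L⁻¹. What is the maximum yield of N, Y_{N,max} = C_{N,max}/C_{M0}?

0.210

For a first-order series the maximum intermediate yield is C_{N,max}/C_{M0} = (k₁/k₂)^[k₂/(k₂−k₁)].
= (0.290/0.765)^(0.765/(0.765−0.290)) = (0.3791)^(1.611) = 0.2097.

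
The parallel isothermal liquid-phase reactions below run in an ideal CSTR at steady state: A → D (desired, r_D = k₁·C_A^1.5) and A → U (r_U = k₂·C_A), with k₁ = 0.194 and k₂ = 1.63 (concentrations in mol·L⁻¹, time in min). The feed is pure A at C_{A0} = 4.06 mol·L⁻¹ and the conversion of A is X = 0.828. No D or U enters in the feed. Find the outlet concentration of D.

0.304 mol·L⁻¹

Exit C_A = C_{A0}(1−X) = 4.06×0.172 = 0.6983 mol·L⁻¹.
A CSTR operates uniformly at the exit composition, giving r_D = 0.1132 and r_U = 1.138 (each k·C_A^n at C_A = 0.6983).
Fraction of consumed A going to D: r_D/(r_D+r_U) = 0.09046.
C_D = 0.09046·C_{A0}·X = 0.09046×4.06×0.828 = 0.304 mol·L⁻¹.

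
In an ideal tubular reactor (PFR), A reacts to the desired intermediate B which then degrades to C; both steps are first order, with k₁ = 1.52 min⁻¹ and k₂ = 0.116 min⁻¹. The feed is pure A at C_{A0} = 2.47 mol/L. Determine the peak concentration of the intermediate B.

2.00 mol/L

At the optimum, C_{B,max}/C_{A0} = (k₁/k₂)^[k₂/(k₂−k₁)].
= (1.52/0.116)^(0.116/(0.116−1.52)) = (13.10)^(-0.08262) = 0.8085.
C_{B,max} = 0.8085×2.47 = 2.00 mol/L.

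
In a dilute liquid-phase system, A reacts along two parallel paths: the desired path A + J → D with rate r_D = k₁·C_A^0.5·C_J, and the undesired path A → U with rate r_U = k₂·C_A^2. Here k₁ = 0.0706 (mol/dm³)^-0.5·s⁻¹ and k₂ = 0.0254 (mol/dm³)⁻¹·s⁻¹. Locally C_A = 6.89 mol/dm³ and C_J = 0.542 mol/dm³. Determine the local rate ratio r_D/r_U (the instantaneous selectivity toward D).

0.0833

S_{D/U} = r_D/r_U = (k₁·C_A^0.5·C_J)/(k₂·C_A^2) = (k₁/k₂)·C_A^-1.5·C_J.
= (0.0706×6.890^0.5×0.5420) / (0.0254×6.890^2) = 0.1004/1.206 = 0.0833.
The undesired path is higher order in A, so low C_A (CSTR or dilute feed) favours D.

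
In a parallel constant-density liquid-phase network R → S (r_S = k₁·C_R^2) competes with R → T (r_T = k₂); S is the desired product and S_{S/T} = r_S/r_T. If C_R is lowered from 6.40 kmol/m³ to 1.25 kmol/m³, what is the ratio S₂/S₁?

0.0381

S_{S/T} = (k₁/k₂)·C_R^2, so S₂/S₁ = (C_{R,2}/C_{R,1})^2.
= (1.25/6.40)^2 = (0.1953)^2 = 0.0381.
Selectivity toward S falls as C_R falls — high-concentration operation is favoured.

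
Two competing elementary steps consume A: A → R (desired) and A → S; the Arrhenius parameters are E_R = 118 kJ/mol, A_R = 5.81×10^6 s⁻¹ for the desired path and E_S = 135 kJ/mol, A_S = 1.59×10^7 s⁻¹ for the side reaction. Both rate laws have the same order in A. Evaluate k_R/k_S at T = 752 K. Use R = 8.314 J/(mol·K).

5.54

Since both paths have the same order in A, the concentration cancels and S_{R/S} = k_R/k_S = (A_R/A_S)·exp[(E_S−E_R)/(RT)].
(E_S−E_R)/(RT) = (135−118)×10³/(8.314×752) = 17000/6252 = 2.719.
k_R/k_S = (5.81×10^6/1.59×10^7)·exp(2.719) = 0.3654 × 15.17 = 5.54.
Since E_R < E_S, lowering the temperature improves selectivity toward R.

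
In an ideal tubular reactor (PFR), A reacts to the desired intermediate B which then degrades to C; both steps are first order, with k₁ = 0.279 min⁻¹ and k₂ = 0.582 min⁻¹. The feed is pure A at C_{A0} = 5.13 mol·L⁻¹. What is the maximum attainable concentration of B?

At the optimum, C_{B,max}/C_{A0} = (k₁/k₂)^[k₂/(k₂−k₁)].
= (0.279/0.582)^(0.582/(0.582−0.279)) = (0.4794)^(1.921) = 0.2436.
C_{B,max} = 0.2436×5.13 = 1.25 mol·L⁻¹.

1.25 mol·L⁻¹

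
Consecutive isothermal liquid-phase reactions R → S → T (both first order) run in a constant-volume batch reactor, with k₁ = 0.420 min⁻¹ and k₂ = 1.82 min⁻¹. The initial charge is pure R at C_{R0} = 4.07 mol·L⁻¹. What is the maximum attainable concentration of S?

For a first-order series the maximum intermediate yield is C_{S,max}/C_{R0} = (k₁/k₂)^[k₂/(k₂−k₁)].
= (0.420/1.82)^(1.82/(1.82−0.420)) = (0.2308)^(1.300) = 0.1486.
C_{S,max} = 0.1486×4.07 = 0.605 mol·L⁻¹.

0.605 mol·L⁻¹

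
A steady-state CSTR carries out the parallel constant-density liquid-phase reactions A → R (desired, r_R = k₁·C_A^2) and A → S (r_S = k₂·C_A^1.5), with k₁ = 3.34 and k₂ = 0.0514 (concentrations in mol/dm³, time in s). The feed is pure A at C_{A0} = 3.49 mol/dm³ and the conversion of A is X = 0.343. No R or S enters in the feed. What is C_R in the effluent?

Exit C_A = C_{A0}(1−X) = 3.49×0.657 = 2.293 mol/dm³.
A CSTR operates uniformly at the exit composition, giving r_R = 17.56 and r_S = 0.1785 (each k·C_A^n at C_A = 2.293).
Fraction of consumed A going to R: r_R/(r_R+r_S) = 0.9899.
C_R = 0.9899·C_{A0}·X = 0.9899×3.49×0.343 = 1.19 mol/dm³.

1.19 mol/dm³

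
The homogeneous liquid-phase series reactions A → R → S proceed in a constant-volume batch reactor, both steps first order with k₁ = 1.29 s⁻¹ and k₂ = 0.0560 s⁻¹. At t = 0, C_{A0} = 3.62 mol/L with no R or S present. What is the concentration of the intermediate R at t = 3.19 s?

3.10 mol/L

The intermediate concentration in a first-order A→B→C sequence is C_R = k₁C_{A0}(e^(−k₁t) − e^(−k₂t))/(k₂−k₁).
e^(−k₁t) = e^(−1.29×3.19) = e^(−4.115) = 0.01632; e^(−k₂t) = e^(−0.1786) = 0.8364.
C_R = 1.29×3.62/(0.0560−1.29) × (0.01632−0.8364) = (-3.784)×(-0.8201) = 3.103 mol/L.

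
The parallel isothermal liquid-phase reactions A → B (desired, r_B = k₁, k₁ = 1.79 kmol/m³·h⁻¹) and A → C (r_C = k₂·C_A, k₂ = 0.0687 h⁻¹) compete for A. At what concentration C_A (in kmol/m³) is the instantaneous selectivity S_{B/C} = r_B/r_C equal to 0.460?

S_{B/C} = (k₁/k₂)·C_A⁻¹ ⇒ C_A = (S·k₂/k₁)^(-1).
= (0.460×0.0687/1.79)^(-1) = (0.01765)^(-1) = 56.6 kmol/m³.

56.6 kmol/m³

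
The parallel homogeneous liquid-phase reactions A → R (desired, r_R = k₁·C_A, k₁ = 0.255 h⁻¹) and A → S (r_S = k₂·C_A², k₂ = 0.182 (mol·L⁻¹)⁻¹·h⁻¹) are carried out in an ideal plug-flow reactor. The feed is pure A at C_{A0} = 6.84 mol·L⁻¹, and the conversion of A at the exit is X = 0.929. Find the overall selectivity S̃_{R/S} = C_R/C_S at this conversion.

0.482

C_A = C_{A0}(1−X) = 0.4856 mol·L⁻¹.
Along a PFR/batch, dC_R/dC_A = −r_R/(r_R+r_S) = −k₁/(k₁+k₂·C_A).
Integrating from C_{A0} to C_A: C_R = (0.255/0.182)·ln[(0.255+0.182·6.84)/(0.255+0.182·0.486)] = 1.401·ln(1.500/0.3434) = 2.066 mol·L⁻¹.
C_S = (C_{A0}−C_A)−C_R = 4.289 mol·L⁻¹; S̃_{R/S} = 2.066/4.289 = 0.482.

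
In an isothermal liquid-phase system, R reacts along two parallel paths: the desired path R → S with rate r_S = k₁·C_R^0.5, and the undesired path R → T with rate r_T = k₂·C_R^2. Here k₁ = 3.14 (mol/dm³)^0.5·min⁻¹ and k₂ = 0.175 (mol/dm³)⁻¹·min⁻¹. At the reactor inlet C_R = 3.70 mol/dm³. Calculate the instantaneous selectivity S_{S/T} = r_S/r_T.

S_{S/T} = r_S/r_T = (k₁·C_R^0.5)/(k₂·C_R^2) = (k₁/k₂)·C_R^-1.5.
= (3.14×3.700^0.5) / (0.175×3.700^2) = 6.040/2.396 = 2.52.
The undesired path is higher order in R, so low C_R (CSTR or dilute feed) favours S.

2.52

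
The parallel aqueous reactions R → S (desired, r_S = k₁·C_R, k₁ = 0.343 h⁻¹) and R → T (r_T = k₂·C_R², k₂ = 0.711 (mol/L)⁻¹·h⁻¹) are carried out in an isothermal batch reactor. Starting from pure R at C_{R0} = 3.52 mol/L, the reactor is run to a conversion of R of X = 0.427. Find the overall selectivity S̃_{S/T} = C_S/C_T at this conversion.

0.178

C_R = C_{R0}(1−X) = 2.017 mol/L.
Along a PFR/batch, dC_S/dC_R = −r_S/(r_S+r_T) = −k₁/(k₁+k₂·C_R).
Integrating from C_{R0} to C_R: C_S = (0.343/0.711)·ln[(0.343+0.711·3.52)/(0.343+0.711·2.02)] = 0.4824·ln(2.846/1.777) = 0.2272 mol/L.
C_T = (C_{R0}−C_R)−C_S = 1.276 mol/L; S̃_{S/T} = 0.2272/1.276 = 0.178.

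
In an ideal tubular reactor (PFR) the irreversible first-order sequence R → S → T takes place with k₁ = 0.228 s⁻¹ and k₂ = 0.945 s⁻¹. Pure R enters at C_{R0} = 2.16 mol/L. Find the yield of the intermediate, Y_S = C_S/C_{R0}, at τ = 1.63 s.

0.151

Solving the coupled first-order balances gives C_S(τ) = [k₁/(k₂−k₁)]·C_{R0}·(e^(−k₁τ) − e^(−k₂τ)).
e^(−k₁τ) = e^(−0.228×1.63) = e^(−0.3716) = 0.6896; e^(−k₂τ) = e^(−1.540) = 0.2143.
C_S = 0.228×2.16/(0.945−0.228) × (0.6896−0.2143) = 0.6869×0.4753 = 0.3265 mol/L.
Y_S = C_S/C_{R0} = 0.3265/2.16 = 0.151.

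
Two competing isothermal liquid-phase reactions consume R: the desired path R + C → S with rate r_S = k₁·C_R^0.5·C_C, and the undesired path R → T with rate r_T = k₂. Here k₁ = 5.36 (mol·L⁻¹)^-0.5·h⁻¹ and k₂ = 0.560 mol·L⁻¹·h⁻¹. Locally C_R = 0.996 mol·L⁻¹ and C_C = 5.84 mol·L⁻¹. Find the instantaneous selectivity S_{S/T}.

55.8

S_{S/T} = r_S/r_T = (k₁·C_R^0.5·C_C)/(k₂) = (k₁/k₂)·C_R^0.5·C_C.
= (5.36×0.9960^0.5×5.840) / (0.560) = 31.24/0.5600 = 55.8.
Since the desired path is higher order in R, keeping C_R high (PFR or concentrated feed) favours S.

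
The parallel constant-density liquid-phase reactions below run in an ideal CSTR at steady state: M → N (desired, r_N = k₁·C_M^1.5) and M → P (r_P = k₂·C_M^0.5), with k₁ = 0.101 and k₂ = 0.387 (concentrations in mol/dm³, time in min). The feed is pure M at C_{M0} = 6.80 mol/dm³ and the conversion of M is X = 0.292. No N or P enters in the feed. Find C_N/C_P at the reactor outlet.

1.26

Exit C_M = C_{M0}(1−X) = 6.80×0.708 = 4.814 mol/dm³.
In a CSTR the entire volume is at exit conditions, so r_N = 0.101×4.814^1.5 = 1.067 and r_P = 0.387×4.814^0.5 = 0.8491.
Overall selectivity = C_N/C_P = r_Nτ/(r_Pτ) = r_N/r_P = 1.26.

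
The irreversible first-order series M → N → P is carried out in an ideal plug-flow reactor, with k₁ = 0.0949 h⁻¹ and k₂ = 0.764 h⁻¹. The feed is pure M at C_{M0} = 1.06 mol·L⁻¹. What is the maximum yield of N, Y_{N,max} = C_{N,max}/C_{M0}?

At the optimum, C_{N,max}/C_{M0} = (k₁/k₂)^[k₂/(k₂−k₁)].
= (0.0949/0.764)^(0.764/(0.764−0.0949)) = (0.1242)^(1.142) = 0.09241.

0.0924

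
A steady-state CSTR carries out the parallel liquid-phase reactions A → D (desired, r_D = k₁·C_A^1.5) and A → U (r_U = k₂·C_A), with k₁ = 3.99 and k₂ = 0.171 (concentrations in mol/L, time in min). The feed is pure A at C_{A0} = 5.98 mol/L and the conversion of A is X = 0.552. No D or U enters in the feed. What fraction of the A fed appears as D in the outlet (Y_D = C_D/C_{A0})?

0.538

Exit C_A = C_{A0}(1−X) = 5.98×0.448 = 2.679 mol/L.
Rates in a CSTR are evaluated at the outlet concentration: r_D = 3.99×2.679^1.5 = 17.50, r_U = 0.171×2.679 = 0.4581.
Fraction of consumed A going to D: r_D/(r_D+r_U) = 0.9745.
C_D = 0.9745·C_{A0}·X = 0.9745×5.98×0.552 = 3.22 mol/L; Y_D = C_D/C_{A0} = 0.538.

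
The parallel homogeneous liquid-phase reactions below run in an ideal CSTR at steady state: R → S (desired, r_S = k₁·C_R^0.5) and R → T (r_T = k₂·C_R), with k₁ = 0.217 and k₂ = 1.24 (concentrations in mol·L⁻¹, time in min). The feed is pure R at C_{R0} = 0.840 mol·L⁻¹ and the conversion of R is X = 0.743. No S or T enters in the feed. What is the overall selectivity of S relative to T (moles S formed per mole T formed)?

0.377

Exit C_R = C_{R0}(1−X) = 0.840×0.257 = 0.2159 mol·L⁻¹.
Rates in a CSTR are evaluated at the outlet concentration: r_S = 0.217×0.2159^0.5 = 0.1008, r_T = 1.24×0.2159 = 0.2677.
Overall selectivity = C_S/C_T = r_Sτ/(r_Tτ) = r_S/r_T = 0.377.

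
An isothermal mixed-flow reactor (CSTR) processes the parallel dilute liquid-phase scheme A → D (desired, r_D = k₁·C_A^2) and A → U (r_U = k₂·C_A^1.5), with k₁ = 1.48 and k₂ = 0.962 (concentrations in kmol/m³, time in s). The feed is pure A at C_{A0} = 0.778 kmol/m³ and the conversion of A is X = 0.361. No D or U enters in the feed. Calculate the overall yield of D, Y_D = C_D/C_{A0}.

0.188

Exit C_A = C_{A0}(1−X) = 0.778×0.639 = 0.4971 kmol/m³.
In a CSTR the entire volume is at exit conditions, so r_D = 1.48×0.4971^2 = 0.3658 and r_U = 0.962×0.4971^1.5 = 0.3372.
Fraction of consumed A going to D: r_D/(r_D+r_U) = 0.5203.
C_D = 0.5203·C_{A0}·X = 0.5203×0.778×0.361 = 0.146 kmol/m³; Y_D = C_D/C_{A0} = 0.188.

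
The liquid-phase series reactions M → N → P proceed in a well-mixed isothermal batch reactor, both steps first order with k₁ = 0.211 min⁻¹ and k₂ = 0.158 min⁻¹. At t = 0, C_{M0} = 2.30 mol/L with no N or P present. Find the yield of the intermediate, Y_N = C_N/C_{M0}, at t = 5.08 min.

For first-order series with pure M initially, C_N(t) = k₁C_{M0}/(k₂−k₁)·(e^(−k₁t) − e^(−k₂t)).
e^(−k₁t) = e^(−0.211×5.08) = e^(−1.072) = 0.3424; e^(−k₂t) = e^(−0.8026) = 0.4481.
C_N = 0.211×2.30/(0.158−0.211) × (0.3424−0.4481) = (-9.157)×(-0.1058) = 0.9686 mol/L.
Y_N = C_N/C_{M0} = 0.9686/2.30 = 0.421.

0.421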